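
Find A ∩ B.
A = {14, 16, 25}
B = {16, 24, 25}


A ∩ B = elements in both A and B
A = {14, 16, 25}
B = {16, 24, 25}
A ∩ B = {16, 25}

A ∩ B = {16, 25}


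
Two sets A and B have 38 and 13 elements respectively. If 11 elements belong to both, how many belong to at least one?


|A ∪ B| = |A| + |B| - |A ∩ B|
= 38 + 13 - 11
= 40

|A ∪ B| = 40


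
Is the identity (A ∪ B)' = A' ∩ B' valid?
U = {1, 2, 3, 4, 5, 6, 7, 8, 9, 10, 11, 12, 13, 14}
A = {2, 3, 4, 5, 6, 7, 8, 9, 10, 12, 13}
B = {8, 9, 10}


LHS: A ∪ B = {2, 3, 4, 5, 6, 7, 8, 9, 10, 12, 13}
(A ∪ B)' = U \ (A ∪ B) = {1, 11, 14}
A' = {1, 11, 14}, B' = {1, 2, 3, 4, 5, 6, 7, 11, 12, 13, 14}
Claimed RHS: A' ∩ B' = {1, 11, 14}
Identity is VALID: LHS = RHS = {1, 11, 14} ✓

Identity is valid. (A ∪ B)' = A' ∩ B' = {1, 11, 14}


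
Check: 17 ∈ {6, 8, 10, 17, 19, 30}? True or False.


A = {6, 8, 10, 17, 19, 30}
Checking if 17 is in A
17 is in A → True

17 ∈ A


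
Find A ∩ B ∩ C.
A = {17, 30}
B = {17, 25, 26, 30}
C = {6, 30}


A ∩ B = {17, 30}
(A ∩ B) ∩ C = {30}

A ∩ B ∩ C = {30}


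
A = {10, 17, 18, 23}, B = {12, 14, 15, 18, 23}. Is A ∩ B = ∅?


Disjoint means A ∩ B = ∅.
A ∩ B = {18, 23}
A ∩ B ≠ ∅, so A and B are NOT disjoint.

No, A and B are not disjoint (A ∩ B = {18, 23})


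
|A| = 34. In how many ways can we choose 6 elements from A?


C(n,k) = n! / (k!(n-k)!)
C(34,6) = 34! / (6!28!)
= 1344904

C(34,6) = 1344904


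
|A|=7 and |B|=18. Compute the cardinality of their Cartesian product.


|A × B| = |A| × |B|
= 7 × 18
= 126

|A × B| = 126


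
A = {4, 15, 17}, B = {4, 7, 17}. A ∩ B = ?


A ∩ B = elements in both A and B
A = {4, 15, 17}
B = {4, 7, 17}
A ∩ B = {4, 17}

A ∩ B = {4, 17}


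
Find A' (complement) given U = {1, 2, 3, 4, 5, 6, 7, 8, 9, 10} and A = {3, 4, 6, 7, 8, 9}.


Aᶜ = U \ A = elements in U but not in A
U = {1, 2, 3, 4, 5, 6, 7, 8, 9, 10}
A = {3, 4, 6, 7, 8, 9}
Aᶜ = {1, 2, 5, 10}

Aᶜ = {1, 2, 5, 10}


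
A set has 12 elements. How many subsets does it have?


Number of subsets = 2^n
= 2^12
= 4096

|P(A)| = 4096


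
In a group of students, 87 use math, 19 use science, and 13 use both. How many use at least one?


|A ∪ B| = |A| + |B| - |A ∩ B|
= 87 + 19 - 13
= 93

|A ∪ B| = 93


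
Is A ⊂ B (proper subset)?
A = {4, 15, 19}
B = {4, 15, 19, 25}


A ⊂ B requires: A ⊆ B AND A ≠ B.
A ⊆ B? Yes
A = B? No
A ⊂ B: Yes (A is a proper subset of B)

Yes, A ⊂ B


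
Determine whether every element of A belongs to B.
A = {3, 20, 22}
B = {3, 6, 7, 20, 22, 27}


A ⊆ B means every element of A is in B.
All elements of A are in B.
So A ⊆ B.

Yes, A ⊆ B


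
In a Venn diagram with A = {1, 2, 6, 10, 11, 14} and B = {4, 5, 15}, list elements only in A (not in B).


A = {1, 2, 6, 10, 11, 14}
B = {4, 5, 15}
Region: only in A (not in B)
Elements: {1, 2, 6, 10, 11, 14}

Elements only in A (not in B): {1, 2, 6, 10, 11, 14}


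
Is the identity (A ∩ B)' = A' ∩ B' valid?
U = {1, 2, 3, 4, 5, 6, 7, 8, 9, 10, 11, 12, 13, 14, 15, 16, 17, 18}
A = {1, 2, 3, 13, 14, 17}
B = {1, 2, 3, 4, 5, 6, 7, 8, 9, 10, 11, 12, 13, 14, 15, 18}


LHS: A ∩ B = {1, 2, 3, 13, 14}
(A ∩ B)' = U \ (A ∩ B) = {4, 5, 6, 7, 8, 9, 10, 11, 12, 15, 16, 17, 18}
A' = {4, 5, 6, 7, 8, 9, 10, 11, 12, 15, 16, 18}, B' = {16, 17}
Claimed RHS: A' ∩ B' = {16}
Identity is INVALID: LHS = {4, 5, 6, 7, 8, 9, 10, 11, 12, 15, 16, 17, 18} but the RHS claimed here equals {16}. The correct form is (A ∩ B)' = A' ∪ B'.

Identity is invalid: (A ∩ B)' = {4, 5, 6, 7, 8, 9, 10, 11, 12, 15, 16, 17, 18} but A' ∩ B' = {16}. The correct De Morgan law is (A ∩ B)' = A' ∪ B'.


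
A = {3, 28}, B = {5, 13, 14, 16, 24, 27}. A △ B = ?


A △ B = (A \ B) ∪ (B \ A) = elements in exactly one of A or B
A \ B = {3, 28}
B \ A = {5, 13, 14, 16, 24, 27}
A △ B = {3, 5, 13, 14, 16, 24, 27, 28}

A △ B = {3, 5, 13, 14, 16, 24, 27, 28}


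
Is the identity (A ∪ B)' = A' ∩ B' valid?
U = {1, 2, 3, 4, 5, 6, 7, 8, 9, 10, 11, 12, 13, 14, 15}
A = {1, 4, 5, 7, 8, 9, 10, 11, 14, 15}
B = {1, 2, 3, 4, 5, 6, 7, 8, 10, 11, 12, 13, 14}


LHS: A ∪ B = {1, 2, 3, 4, 5, 6, 7, 8, 9, 10, 11, 12, 13, 14, 15}
(A ∪ B)' = U \ (A ∪ B) = ∅
A' = {2, 3, 6, 12, 13}, B' = {9, 15}
Claimed RHS: A' ∩ B' = ∅
Identity is VALID: LHS = RHS = ∅ ✓

Identity is valid. (A ∪ B)' = A' ∩ B' = ∅


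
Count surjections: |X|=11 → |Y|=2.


n = |X| = 11, k = |Y| = 2. Surjections via inclusion-exclusion:
S(n,k) = Σ(-1)^i × C(k,i) × (k-i)^n, i=0 to k
i=0: (-1)^0×C(2,0)×2^11 = 2048
i=1: (-1)^1×C(2,1)×1^11 = -2
i=2: (-1)^2×C(2,2)×0^11 = 0
Total = 2046

Number of surjections = 2046


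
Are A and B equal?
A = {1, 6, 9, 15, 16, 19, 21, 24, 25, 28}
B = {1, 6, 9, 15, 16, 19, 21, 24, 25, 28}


Two sets are equal iff they have exactly the same elements.
A = {1, 6, 9, 15, 16, 19, 21, 24, 25, 28}
B = {1, 6, 9, 15, 16, 19, 21, 24, 25, 28}
Same elements → A = B

Yes, A = B


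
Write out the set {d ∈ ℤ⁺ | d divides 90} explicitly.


Checking each candidate:
Condition: positive divisors of 90
Result = {1, 2, 3, 5, 6, 9, 10, 15, 18, 30, 45, 90}

{1, 2, 3, 5, 6, 9, 10, 15, 18, 30, 45, 90}


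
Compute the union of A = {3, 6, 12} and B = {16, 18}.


A ∪ B = all elements in A or B (or both)
A = {3, 6, 12}
B = {16, 18}
A ∪ B = {3, 6, 12, 16, 18}

A ∪ B = {3, 6, 12, 16, 18}


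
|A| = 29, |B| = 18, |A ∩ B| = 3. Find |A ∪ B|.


|A ∪ B| = |A| + |B| - |A ∩ B|
= 29 + 18 - 3
= 44

|A ∪ B| = 44


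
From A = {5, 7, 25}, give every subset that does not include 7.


A subset of A that omits 7 is a subset of A \ {7}, so there are 2^(n-1) = 2^2 = 4 of them.
Subsets excluding 7: ∅, {5}, {25}, {5, 25}

Subsets excluding 7 (4 total): ∅, {5}, {25}, {5, 25}


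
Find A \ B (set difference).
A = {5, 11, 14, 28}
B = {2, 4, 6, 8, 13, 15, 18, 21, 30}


A \ B = elements in A but not in B
A = {5, 11, 14, 28}
B = {2, 4, 6, 8, 13, 15, 18, 21, 30}
Remove from A any elements in B
A \ B = {5, 11, 14, 28}

A \ B = {5, 11, 14, 28}


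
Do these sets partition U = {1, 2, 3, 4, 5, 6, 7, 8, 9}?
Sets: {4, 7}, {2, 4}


A partition requires: (1) non-empty parts, (2) pairwise disjoint, (3) union = U
Parts: {4, 7}, {2, 4}
Union of parts: {2, 4, 7}
U = {1, 2, 3, 4, 5, 6, 7, 8, 9}
All non-empty? True
Pairwise disjoint? False
Covers U? False

No, not a valid partition


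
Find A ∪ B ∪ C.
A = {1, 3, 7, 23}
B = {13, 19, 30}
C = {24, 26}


A ∪ B = {1, 3, 7, 13, 19, 23, 30}
(A ∪ B) ∪ C = {1, 3, 7, 13, 19, 23, 24, 26, 30}

A ∪ B ∪ C = {1, 3, 7, 13, 19, 23, 24, 26, 30}


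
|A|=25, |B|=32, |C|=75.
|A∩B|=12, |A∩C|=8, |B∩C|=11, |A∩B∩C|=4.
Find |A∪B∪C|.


|A∪B∪C| = |A|+|B|+|C| - |A∩B|-|A∩C|-|B∩C| + |A∩B∩C|
= 25+32+75 - 12-8-11 + 4
= 132 - 31 + 4
= 105

|A ∪ B ∪ C| = 105


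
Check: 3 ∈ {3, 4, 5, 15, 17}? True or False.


A = {3, 4, 5, 15, 17}
Checking if 3 is in A
3 is in A → True

3 ∈ A


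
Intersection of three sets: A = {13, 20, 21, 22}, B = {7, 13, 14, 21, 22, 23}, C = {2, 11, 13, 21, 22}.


A ∩ B = {13, 21, 22}
(A ∩ B) ∩ C = {13, 21, 22}

A ∩ B ∩ C = {13, 21, 22}


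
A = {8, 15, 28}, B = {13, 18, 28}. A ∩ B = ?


A ∩ B = elements in both A and B
A = {8, 15, 28}
B = {13, 18, 28}
A ∩ B = {28}

A ∩ B = {28}


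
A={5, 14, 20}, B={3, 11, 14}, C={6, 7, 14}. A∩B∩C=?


A ∩ B = {14}
(A ∩ B) ∩ C = {14}

A ∩ B ∩ C = {14}


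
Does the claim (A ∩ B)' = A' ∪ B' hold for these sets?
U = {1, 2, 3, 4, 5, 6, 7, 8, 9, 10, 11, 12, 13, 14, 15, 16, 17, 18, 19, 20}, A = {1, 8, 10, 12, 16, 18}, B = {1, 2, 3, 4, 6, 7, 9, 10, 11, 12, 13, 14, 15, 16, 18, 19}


LHS: A ∩ B = {1, 10, 12, 16, 18}
(A ∩ B)' = U \ (A ∩ B) = {2, 3, 4, 5, 6, 7, 8, 9, 11, 13, 14, 15, 17, 19, 20}
A' = {2, 3, 4, 5, 6, 7, 9, 11, 13, 14, 15, 17, 19, 20}, B' = {5, 8, 17, 20}
Claimed RHS: A' ∪ B' = {2, 3, 4, 5, 6, 7, 8, 9, 11, 13, 14, 15, 17, 19, 20}
Identity is VALID: LHS = RHS = {2, 3, 4, 5, 6, 7, 8, 9, 11, 13, 14, 15, 17, 19, 20} ✓

Identity is valid. (A ∩ B)' = A' ∪ B' = {2, 3, 4, 5, 6, 7, 8, 9, 11, 13, 14, 15, 17, 19, 20}


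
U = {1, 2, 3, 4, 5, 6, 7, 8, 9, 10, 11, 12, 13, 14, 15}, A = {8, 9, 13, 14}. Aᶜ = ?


Aᶜ = U \ A = elements in U but not in A
U = {1, 2, 3, 4, 5, 6, 7, 8, 9, 10, 11, 12, 13, 14, 15}
A = {8, 9, 13, 14}
Aᶜ = {1, 2, 3, 4, 5, 6, 7, 10, 11, 12, 15}

Aᶜ = {1, 2, 3, 4, 5, 6, 7, 10, 11, 12, 15}


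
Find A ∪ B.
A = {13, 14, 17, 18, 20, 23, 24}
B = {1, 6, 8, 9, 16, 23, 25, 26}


A ∪ B = all elements in A or B (or both)
A = {13, 14, 17, 18, 20, 23, 24}
B = {1, 6, 8, 9, 16, 23, 25, 26}
A ∪ B = {1, 6, 8, 9, 13, 14, 16, 17, 18, 20, 23, 24, 25, 26}

A ∪ B = {1, 6, 8, 9, 13, 14, 16, 17, 18, 20, 23, 24, 25, 26}


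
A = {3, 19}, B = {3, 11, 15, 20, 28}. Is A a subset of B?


A ⊆ B means every element of A is in B.
Elements in A not in B: {19}
So A ⊄ B.

No, A ⊄ B


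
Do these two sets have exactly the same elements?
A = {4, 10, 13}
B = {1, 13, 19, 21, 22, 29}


Two sets are equal iff they have exactly the same elements.
A = {4, 10, 13}
B = {1, 13, 19, 21, 22, 29}
Differences: {1, 4, 10, 19, 21, 22, 29}
A ≠ B

No, A ≠ B


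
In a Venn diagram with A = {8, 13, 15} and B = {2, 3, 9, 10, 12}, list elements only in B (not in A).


A = {8, 13, 15}
B = {2, 3, 9, 10, 12}
Region: only in B (not in A)
Elements: {2, 3, 9, 10, 12}

Elements only in B (not in A): {2, 3, 9, 10, 12}


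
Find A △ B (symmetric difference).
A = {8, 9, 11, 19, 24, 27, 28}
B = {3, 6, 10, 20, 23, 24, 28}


A △ B = (A \ B) ∪ (B \ A) = elements in exactly one of A or B
A \ B = {8, 9, 11, 19, 27}
B \ A = {3, 6, 10, 20, 23}
A △ B = {3, 6, 8, 9, 10, 11, 19, 20, 23, 27}

A △ B = {3, 6, 8, 9, 10, 11, 19, 20, 23, 27}


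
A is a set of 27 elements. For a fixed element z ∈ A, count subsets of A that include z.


Subsets of A containing z correspond to subsets of A \ {z}, which has 26 elements.
Count = 2^(n-1) = 2^26
= 67108864

Number of subsets containing z = 67108864


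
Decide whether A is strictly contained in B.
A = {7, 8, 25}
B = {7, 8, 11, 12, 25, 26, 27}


A ⊂ B requires: A ⊆ B AND A ≠ B.
A ⊆ B? Yes
A = B? No
A ⊂ B: Yes (A is a proper subset of B)

Yes, A ⊂ B


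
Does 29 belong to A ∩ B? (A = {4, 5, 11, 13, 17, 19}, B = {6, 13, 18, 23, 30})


A = {4, 5, 11, 13, 17, 19}, B = {6, 13, 18, 23, 30}
A ∩ B = elements in both A and B
A ∩ B = {13}
Checking if 29 ∈ A ∩ B
29 is not in A ∩ B → False

29 ∉ A ∩ B


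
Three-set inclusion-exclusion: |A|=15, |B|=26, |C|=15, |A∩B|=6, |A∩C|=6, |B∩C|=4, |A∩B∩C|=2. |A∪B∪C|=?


|A∪B∪C| = |A|+|B|+|C| - |A∩B|-|A∩C|-|B∩C| + |A∩B∩C|
= 15+26+15 - 6-6-4 + 2
= 56 - 16 + 2
= 42

|A ∪ B ∪ C| = 42


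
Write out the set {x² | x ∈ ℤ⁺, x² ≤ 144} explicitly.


Checking each candidate:
Condition: positive perfect squares ≤ 144
Result = {1, 4, 9, 16, 25, 36, 49, 64, 81, 100, 121, 144}

{1, 4, 9, 16, 25, 36, 49, 64, 81, 100, 121, 144}


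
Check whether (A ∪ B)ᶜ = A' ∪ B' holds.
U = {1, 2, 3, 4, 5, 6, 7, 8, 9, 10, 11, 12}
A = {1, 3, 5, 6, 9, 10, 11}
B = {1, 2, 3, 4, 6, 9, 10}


LHS: A ∪ B = {1, 2, 3, 4, 5, 6, 9, 10, 11}
(A ∪ B)' = U \ (A ∪ B) = {7, 8, 12}
A' = {2, 4, 7, 8, 12}, B' = {5, 7, 8, 11, 12}
Claimed RHS: A' ∪ B' = {2, 4, 5, 7, 8, 11, 12}
Identity is INVALID: LHS = {7, 8, 12} but the RHS claimed here equals {2, 4, 5, 7, 8, 11, 12}. The correct form is (A ∪ B)' = A' ∩ B'.

Identity is invalid: (A ∪ B)' = {7, 8, 12} but A' ∪ B' = {2, 4, 5, 7, 8, 11, 12}. The correct De Morgan law is (A ∪ B)' = A' ∩ B'.


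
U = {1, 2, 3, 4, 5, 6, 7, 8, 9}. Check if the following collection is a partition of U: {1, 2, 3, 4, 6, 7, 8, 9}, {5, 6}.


A partition requires: (1) non-empty parts, (2) pairwise disjoint, (3) union = U
Parts: {1, 2, 3, 4, 6, 7, 8, 9}, {5, 6}
Union of parts: {1, 2, 3, 4, 5, 6, 7, 8, 9}
U = {1, 2, 3, 4, 5, 6, 7, 8, 9}
All non-empty? True
Pairwise disjoint? False
Covers U? True

No, not a valid partition


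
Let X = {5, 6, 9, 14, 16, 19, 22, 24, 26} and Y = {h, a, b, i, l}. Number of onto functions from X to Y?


n = |X| = 9, k = |Y| = 5. Surjections via inclusion-exclusion:
S(n,k) = Σ(-1)^i × C(k,i) × (k-i)^n, i=0 to k
i=0: (-1)^0×C(5,0)×5^9 = 1953125
i=1: (-1)^1×C(5,1)×4^9 = -1310720
i=2: (-1)^2×C(5,2)×3^9 = 196830
i=3: (-1)^3×C(5,3)×2^9 = -5120
i=4: (-1)^4×C(5,4)×1^9 = 5
i=5: (-1)^5×C(5,5)×0^9 = 0
Total = 834120

Number of surjections = 834120


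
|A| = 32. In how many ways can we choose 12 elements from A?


C(n,k) = n! / (k!(n-k)!)
C(32,12) = 32! / (12!20!)
= 225792840

C(32,12) = 225792840


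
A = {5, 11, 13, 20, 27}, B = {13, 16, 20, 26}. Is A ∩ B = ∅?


Disjoint means A ∩ B = ∅.
A ∩ B = {13, 20}
A ∩ B ≠ ∅, so A and B are NOT disjoint.

No, A and B are not disjoint (A ∩ B = {13, 20})


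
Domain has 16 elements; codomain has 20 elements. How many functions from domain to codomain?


Each of |A| = 16 inputs maps to any of |B| = 20 outputs.
# functions = |B|^|A| = 20^16
= 655360000000000000000

Number of functions = 655360000000000000000


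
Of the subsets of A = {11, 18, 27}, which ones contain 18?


A subset of A contains 18 iff the remaining 2 elements form any subset of A \ {18}.
Count: 2^(n-1) = 2^2 = 4
Subsets containing 18: {18}, {11, 18}, {18, 27}, {11, 18, 27}

Subsets containing 18 (4 total): {18}, {11, 18}, {18, 27}, {11, 18, 27}


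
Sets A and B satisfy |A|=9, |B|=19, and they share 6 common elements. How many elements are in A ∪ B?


|A ∪ B| = |A| + |B| - |A ∩ B|
= 9 + 19 - 6
= 22

|A ∪ B| = 22


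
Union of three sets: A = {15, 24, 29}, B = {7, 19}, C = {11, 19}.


A ∪ B = {7, 15, 19, 24, 29}
(A ∪ B) ∪ C = {7, 11, 15, 19, 24, 29}

A ∪ B ∪ C = {7, 11, 15, 19, 24, 29}


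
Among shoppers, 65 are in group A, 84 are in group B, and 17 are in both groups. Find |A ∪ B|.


|A ∪ B| = |A| + |B| - |A ∩ B|
= 65 + 84 - 17
= 132

|A ∪ B| = 132


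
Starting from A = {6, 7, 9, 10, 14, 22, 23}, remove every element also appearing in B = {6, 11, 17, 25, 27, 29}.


A \ B = elements in A but not in B
A = {6, 7, 9, 10, 14, 22, 23}
B = {6, 11, 17, 25, 27, 29}
Remove from A any elements in B
A \ B = {7, 9, 10, 14, 22, 23}

A \ B = {7, 9, 10, 14, 22, 23}


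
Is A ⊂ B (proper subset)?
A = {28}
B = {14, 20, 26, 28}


A ⊂ B requires: A ⊆ B AND A ≠ B.
A ⊆ B? Yes
A = B? No
A ⊂ B: Yes (A is a proper subset of B)

Yes, A ⊂ B


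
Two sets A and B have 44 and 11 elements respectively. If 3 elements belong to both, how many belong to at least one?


|A ∪ B| = |A| + |B| - |A ∩ B|
= 44 + 11 - 3
= 52

|A ∪ B| = 52


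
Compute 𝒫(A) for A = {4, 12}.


|A| = 2, so |P(A)| = 2^2 = 4
Enumerate subsets by cardinality (0 to 2):
∅, {4}, {12}, {4, 12}

P(A) has 4 subsets: ∅, {4}, {12}, {4, 12}


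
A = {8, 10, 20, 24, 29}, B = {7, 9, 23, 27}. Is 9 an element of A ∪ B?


A = {8, 10, 20, 24, 29}, B = {7, 9, 23, 27}
A ∪ B = all elements in A or B
A ∪ B = {7, 8, 9, 10, 20, 23, 24, 27, 29}
Checking if 9 ∈ A ∪ B
9 is in A ∪ B → True

9 ∈ A ∪ B


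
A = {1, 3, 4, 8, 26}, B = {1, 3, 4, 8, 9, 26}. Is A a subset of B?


A ⊆ B means every element of A is in B.
All elements of A are in B.
So A ⊆ B.

Yes, A ⊆ B


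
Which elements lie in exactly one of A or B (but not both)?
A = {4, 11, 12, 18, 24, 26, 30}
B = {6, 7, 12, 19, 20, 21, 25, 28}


A △ B = (A \ B) ∪ (B \ A) = elements in exactly one of A or B
A \ B = {4, 11, 18, 24, 26, 30}
B \ A = {6, 7, 19, 20, 21, 25, 28}
A △ B = {4, 6, 7, 11, 18, 19, 20, 21, 24, 25, 26, 28, 30}

A △ B = {4, 6, 7, 11, 18, 19, 20, 21, 24, 25, 26, 28, 30}


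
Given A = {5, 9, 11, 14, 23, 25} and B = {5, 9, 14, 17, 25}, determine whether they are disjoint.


Disjoint means A ∩ B = ∅.
A ∩ B = {5, 9, 14, 25}
A ∩ B ≠ ∅, so A and B are NOT disjoint.

No, A and B are not disjoint (A ∩ B = {5, 9, 14, 25})


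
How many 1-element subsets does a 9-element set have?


C(n,k) = n! / (k!(n-k)!)
C(9,1) = 9! / (1!8!)
= 9

C(9,1) = 9


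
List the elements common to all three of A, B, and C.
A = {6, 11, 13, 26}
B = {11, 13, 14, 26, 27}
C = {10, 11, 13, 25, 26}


A ∩ B = {11, 13, 26}
(A ∩ B) ∩ C = {11, 13, 26}

A ∩ B ∩ C = {11, 13, 26}


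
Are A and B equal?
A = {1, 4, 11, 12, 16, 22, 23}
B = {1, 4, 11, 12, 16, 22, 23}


Two sets are equal iff they have exactly the same elements.
A = {1, 4, 11, 12, 16, 22, 23}
B = {1, 4, 11, 12, 16, 22, 23}
Same elements → A = B

Yes, A = B


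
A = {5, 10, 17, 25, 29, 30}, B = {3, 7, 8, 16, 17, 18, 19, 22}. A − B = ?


A \ B = elements in A but not in B
A = {5, 10, 17, 25, 29, 30}
B = {3, 7, 8, 16, 17, 18, 19, 22}
Remove from A any elements in B
A \ B = {5, 10, 25, 29, 30}

A \ B = {5, 10, 25, 29, 30}


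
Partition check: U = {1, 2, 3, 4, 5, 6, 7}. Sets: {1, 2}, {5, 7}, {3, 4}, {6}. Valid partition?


A partition requires: (1) non-empty parts, (2) pairwise disjoint, (3) union = U
Parts: {1, 2}, {5, 7}, {3, 4}, {6}
Union of parts: {1, 2, 3, 4, 5, 6, 7}
U = {1, 2, 3, 4, 5, 6, 7}
All non-empty? True
Pairwise disjoint? True
Covers U? True

Yes, valid partition


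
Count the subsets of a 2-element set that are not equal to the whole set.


Total subsets = 2^n = 2^2 = 4
Proper subsets exclude the set itself: 2^n - 1
= 4 - 1
= 3

Number of proper subsets = 3


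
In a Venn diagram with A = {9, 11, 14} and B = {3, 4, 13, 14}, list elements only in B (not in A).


A = {9, 11, 14}
B = {3, 4, 13, 14}
Region: only in B (not in A)
Elements: {3, 4, 13}

Elements only in B (not in A): {3, 4, 13}


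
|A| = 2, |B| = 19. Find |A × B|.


|A × B| = |A| × |B|
= 2 × 19
= 38

|A × B| = 38


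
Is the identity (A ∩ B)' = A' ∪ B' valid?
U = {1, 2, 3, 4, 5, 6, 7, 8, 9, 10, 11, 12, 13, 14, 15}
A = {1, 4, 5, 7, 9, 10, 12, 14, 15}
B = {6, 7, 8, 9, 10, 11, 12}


LHS: A ∩ B = {7, 9, 10, 12}
(A ∩ B)' = U \ (A ∩ B) = {1, 2, 3, 4, 5, 6, 8, 11, 13, 14, 15}
A' = {2, 3, 6, 8, 11, 13}, B' = {1, 2, 3, 4, 5, 13, 14, 15}
Claimed RHS: A' ∪ B' = {1, 2, 3, 4, 5, 6, 8, 11, 13, 14, 15}
Identity is VALID: LHS = RHS = {1, 2, 3, 4, 5, 6, 8, 11, 13, 14, 15} ✓

Identity is valid. (A ∩ B)' = A' ∪ B' = {1, 2, 3, 4, 5, 6, 8, 11, 13, 14, 15}


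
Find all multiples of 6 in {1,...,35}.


Checking each candidate:
Condition: multiples of 6 in {1,...,35}
Result = {6, 12, 18, 24, 30}

{6, 12, 18, 24, 30}


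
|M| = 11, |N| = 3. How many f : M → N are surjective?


n = |M| = 11, k = |N| = 3. Surjections via inclusion-exclusion:
S(n,k) = Σ(-1)^i × C(k,i) × (k-i)^n, i=0 to k
i=0: (-1)^0×C(3,0)×3^11 = 177147
i=1: (-1)^1×C(3,1)×2^11 = -6144
i=2: (-1)^2×C(3,2)×1^11 = 3
i=3: (-1)^3×C(3,3)×0^11 = 0
Total = 171006

Number of surjections = 171006


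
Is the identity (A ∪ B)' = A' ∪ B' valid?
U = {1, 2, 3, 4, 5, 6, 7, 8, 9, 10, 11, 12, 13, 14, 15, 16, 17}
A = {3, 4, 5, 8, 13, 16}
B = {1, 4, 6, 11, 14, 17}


LHS: A ∪ B = {1, 3, 4, 5, 6, 8, 11, 13, 14, 16, 17}
(A ∪ B)' = U \ (A ∪ B) = {2, 7, 9, 10, 12, 15}
A' = {1, 2, 6, 7, 9, 10, 11, 12, 14, 15, 17}, B' = {2, 3, 5, 7, 8, 9, 10, 12, 13, 15, 16}
Claimed RHS: A' ∪ B' = {1, 2, 3, 5, 6, 7, 8, 9, 10, 11, 12, 13, 14, 15, 16, 17}
Identity is INVALID: LHS = {2, 7, 9, 10, 12, 15} but the RHS claimed here equals {1, 2, 3, 5, 6, 7, 8, 9, 10, 11, 12, 13, 14, 15, 16, 17}. The correct form is (A ∪ B)' = A' ∩ B'.

Identity is invalid: (A ∪ B)' = {2, 7, 9, 10, 12, 15} but A' ∪ B' = {1, 2, 3, 5, 6, 7, 8, 9, 10, 11, 12, 13, 14, 15, 16, 17}. The correct De Morgan law is (A ∪ B)' = A' ∩ B'.


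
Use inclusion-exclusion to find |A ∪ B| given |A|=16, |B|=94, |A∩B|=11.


|A ∪ B| = |A| + |B| - |A ∩ B|
= 16 + 94 - 11
= 99

|A ∪ B| = 99


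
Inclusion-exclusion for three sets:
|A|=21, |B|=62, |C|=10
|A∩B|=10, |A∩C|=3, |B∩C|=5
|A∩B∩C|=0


|A∪B∪C| = |A|+|B|+|C| - |A∩B|-|A∩C|-|B∩C| + |A∩B∩C|
= 21+62+10 - 10-3-5 + 0
= 93 - 18 + 0
= 75

|A ∪ B ∪ C| = 75


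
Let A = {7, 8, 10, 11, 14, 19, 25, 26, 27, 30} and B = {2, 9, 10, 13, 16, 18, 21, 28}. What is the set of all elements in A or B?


A ∪ B = all elements in A or B (or both)
A = {7, 8, 10, 11, 14, 19, 25, 26, 27, 30}
B = {2, 9, 10, 13, 16, 18, 21, 28}
A ∪ B = {2, 7, 8, 9, 10, 11, 13, 14, 16, 18, 19, 21, 25, 26, 27, 28, 30}

A ∪ B = {2, 7, 8, 9, 10, 11, 13, 14, 16, 18, 19, 21, 25, 26, 27, 28, 30}


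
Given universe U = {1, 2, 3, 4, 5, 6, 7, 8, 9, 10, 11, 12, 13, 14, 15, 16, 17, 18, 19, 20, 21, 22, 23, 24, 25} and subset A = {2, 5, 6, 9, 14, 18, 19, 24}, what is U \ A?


Aᶜ = U \ A = elements in U but not in A
U = {1, 2, 3, 4, 5, 6, 7, 8, 9, 10, 11, 12, 13, 14, 15, 16, 17, 18, 19, 20, 21, 22, 23, 24, 25}
A = {2, 5, 6, 9, 14, 18, 19, 24}
Aᶜ = {1, 3, 4, 7, 8, 10, 11, 12, 13, 15, 16, 17, 20, 21, 22, 23, 25}

Aᶜ = {1, 3, 4, 7, 8, 10, 11, 12, 13, 15, 16, 17, 20, 21, 22, 23, 25}


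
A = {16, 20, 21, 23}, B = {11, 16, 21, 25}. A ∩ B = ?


A ∩ B = elements in both A and B
A = {16, 20, 21, 23}
B = {11, 16, 21, 25}
A ∩ B = {16, 21}

A ∩ B = {16, 21}


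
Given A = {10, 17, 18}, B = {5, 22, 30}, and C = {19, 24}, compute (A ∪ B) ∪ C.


A ∪ B = {5, 10, 17, 18, 22, 30}
(A ∪ B) ∪ C = {5, 10, 17, 18, 19, 22, 24, 30}

A ∪ B ∪ C = {5, 10, 17, 18, 19, 22, 24, 30}


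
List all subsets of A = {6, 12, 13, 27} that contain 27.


A subset of A contains 27 iff the remaining 3 elements form any subset of A \ {27}.
Count: 2^(n-1) = 2^3 = 8
Subsets containing 27: {27}, {6, 27}, {12, 27}, {13, 27}, {6, 12, 27}, {6, 13, 27}, {12, 13, 27}, {6, 12, 13, 27}

Subsets containing 27 (8 total): {27}, {6, 27}, {12, 27}, {13, 27}, {6, 12, 27}, {6, 13, 27}, {12, 13, 27}, {6, 12, 13, 27}


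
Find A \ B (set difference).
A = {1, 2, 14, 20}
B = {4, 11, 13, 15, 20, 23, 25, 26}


A \ B = elements in A but not in B
A = {1, 2, 14, 20}
B = {4, 11, 13, 15, 20, 23, 25, 26}
Remove from A any elements in B
A \ B = {1, 2, 14}

A \ B = {1, 2, 14}


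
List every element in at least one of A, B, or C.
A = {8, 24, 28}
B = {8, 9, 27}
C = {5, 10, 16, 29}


A ∪ B = {8, 9, 24, 27, 28}
(A ∪ B) ∪ C = {5, 8, 9, 10, 16, 24, 27, 28, 29}

A ∪ B ∪ C = {5, 8, 9, 10, 16, 24, 27, 28, 29}


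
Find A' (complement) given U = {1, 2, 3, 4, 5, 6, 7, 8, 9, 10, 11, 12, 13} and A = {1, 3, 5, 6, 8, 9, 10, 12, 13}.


Aᶜ = U \ A = elements in U but not in A
U = {1, 2, 3, 4, 5, 6, 7, 8, 9, 10, 11, 12, 13}
A = {1, 3, 5, 6, 8, 9, 10, 12, 13}
Aᶜ = {2, 4, 7, 11}

Aᶜ = {2, 4, 7, 11}


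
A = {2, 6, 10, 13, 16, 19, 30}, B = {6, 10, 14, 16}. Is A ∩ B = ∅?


Disjoint means A ∩ B = ∅.
A ∩ B = {6, 10, 16}
A ∩ B ≠ ∅, so A and B are NOT disjoint.

No, A and B are not disjoint (A ∩ B = {6, 10, 16})


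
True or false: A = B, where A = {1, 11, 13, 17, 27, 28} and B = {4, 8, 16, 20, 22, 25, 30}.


Two sets are equal iff they have exactly the same elements.
A = {1, 11, 13, 17, 27, 28}
B = {4, 8, 16, 20, 22, 25, 30}
Differences: {1, 4, 8, 11, 13, 16, 17, 20, 22, 25, 27, 28, 30}
A ≠ B

No, A ≠ B


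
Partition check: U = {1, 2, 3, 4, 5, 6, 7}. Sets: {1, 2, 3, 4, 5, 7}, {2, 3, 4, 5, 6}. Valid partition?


A partition requires: (1) non-empty parts, (2) pairwise disjoint, (3) union = U
Parts: {1, 2, 3, 4, 5, 7}, {2, 3, 4, 5, 6}
Union of parts: {1, 2, 3, 4, 5, 6, 7}
U = {1, 2, 3, 4, 5, 6, 7}
All non-empty? True
Pairwise disjoint? False
Covers U? True

No, not a valid partition


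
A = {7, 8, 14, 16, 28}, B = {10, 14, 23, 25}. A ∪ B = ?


A ∪ B = all elements in A or B (or both)
A = {7, 8, 14, 16, 28}
B = {10, 14, 23, 25}
A ∪ B = {7, 8, 10, 14, 16, 23, 25, 28}

A ∪ B = {7, 8, 10, 14, 16, 23, 25, 28}


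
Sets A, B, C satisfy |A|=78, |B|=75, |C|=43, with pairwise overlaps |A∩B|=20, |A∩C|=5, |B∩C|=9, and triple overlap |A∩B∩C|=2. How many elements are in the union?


|A∪B∪C| = |A|+|B|+|C| - |A∩B|-|A∩C|-|B∩C| + |A∩B∩C|
= 78+75+43 - 20-5-9 + 2
= 196 - 34 + 2
= 164

|A ∪ B ∪ C| = 164


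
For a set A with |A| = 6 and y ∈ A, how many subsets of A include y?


Subsets of A containing y correspond to subsets of A \ {y}, which has 5 elements.
Count = 2^(n-1) = 2^5
= 32

Number of subsets containing y = 32


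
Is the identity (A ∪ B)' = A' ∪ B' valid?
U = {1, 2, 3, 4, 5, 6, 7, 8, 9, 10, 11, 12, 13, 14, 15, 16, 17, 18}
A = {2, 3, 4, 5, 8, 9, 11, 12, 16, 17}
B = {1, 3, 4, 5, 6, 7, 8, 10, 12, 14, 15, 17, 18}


LHS: A ∪ B = {1, 2, 3, 4, 5, 6, 7, 8, 9, 10, 11, 12, 14, 15, 16, 17, 18}
(A ∪ B)' = U \ (A ∪ B) = {13}
A' = {1, 6, 7, 10, 13, 14, 15, 18}, B' = {2, 9, 11, 13, 16}
Claimed RHS: A' ∪ B' = {1, 2, 6, 7, 9, 10, 11, 13, 14, 15, 16, 18}
Identity is INVALID: LHS = {13} but the RHS claimed here equals {1, 2, 6, 7, 9, 10, 11, 13, 14, 15, 16, 18}. The correct form is (A ∪ B)' = A' ∩ B'.

Identity is invalid: (A ∪ B)' = {13} but A' ∪ B' = {1, 2, 6, 7, 9, 10, 11, 13, 14, 15, 16, 18}. The correct De Morgan law is (A ∪ B)' = A' ∩ B'.


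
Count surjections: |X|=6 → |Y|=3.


n = |X| = 6, k = |Y| = 3. Surjections via inclusion-exclusion:
S(n,k) = Σ(-1)^i × C(k,i) × (k-i)^n, i=0 to k
i=0: (-1)^0×C(3,0)×3^6 = 729
i=1: (-1)^1×C(3,1)×2^6 = -192
i=2: (-1)^2×C(3,2)×1^6 = 3
i=3: (-1)^3×C(3,3)×0^6 = 0
Total = 540

Number of surjections = 540


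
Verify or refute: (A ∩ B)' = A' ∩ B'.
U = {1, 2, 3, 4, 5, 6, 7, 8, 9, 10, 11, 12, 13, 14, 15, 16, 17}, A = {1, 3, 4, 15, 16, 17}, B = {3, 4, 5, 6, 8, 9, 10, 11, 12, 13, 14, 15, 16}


LHS: A ∩ B = {3, 4, 15, 16}
(A ∩ B)' = U \ (A ∩ B) = {1, 2, 5, 6, 7, 8, 9, 10, 11, 12, 13, 14, 17}
A' = {2, 5, 6, 7, 8, 9, 10, 11, 12, 13, 14}, B' = {1, 2, 7, 17}
Claimed RHS: A' ∩ B' = {2, 7}
Identity is INVALID: LHS = {1, 2, 5, 6, 7, 8, 9, 10, 11, 12, 13, 14, 17} but the RHS claimed here equals {2, 7}. The correct form is (A ∩ B)' = A' ∪ B'.

Identity is invalid: (A ∩ B)' = {1, 2, 5, 6, 7, 8, 9, 10, 11, 12, 13, 14, 17} but A' ∩ B' = {2, 7}. The correct De Morgan law is (A ∩ B)' = A' ∪ B'.


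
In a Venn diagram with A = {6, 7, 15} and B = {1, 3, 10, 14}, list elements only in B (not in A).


A = {6, 7, 15}
B = {1, 3, 10, 14}
Region: only in B (not in A)
Elements: {1, 3, 10, 14}

Elements only in B (not in A): {1, 3, 10, 14}


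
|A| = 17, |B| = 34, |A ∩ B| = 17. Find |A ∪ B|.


|A ∪ B| = |A| + |B| - |A ∩ B|
= 17 + 34 - 17
= 34

|A ∪ B| = 34


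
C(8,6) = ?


C(n,k) = n! / (k!(n-k)!)
C(8,6) = 8! / (6!2!)
= 28

C(8,6) = 28


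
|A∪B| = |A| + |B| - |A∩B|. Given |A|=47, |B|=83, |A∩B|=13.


|A ∪ B| = |A| + |B| - |A ∩ B|
= 47 + 83 - 13
= 117

|A ∪ B| = 117


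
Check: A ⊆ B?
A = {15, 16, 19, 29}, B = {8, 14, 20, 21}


A ⊆ B means every element of A is in B.
Elements in A not in B: {15, 16, 19, 29}
So A ⊄ B.

No, A ⊄ B


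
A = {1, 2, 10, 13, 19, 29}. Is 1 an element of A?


A = {1, 2, 10, 13, 19, 29}
Checking if 1 is in A
1 is in A → True

1 ∈ A


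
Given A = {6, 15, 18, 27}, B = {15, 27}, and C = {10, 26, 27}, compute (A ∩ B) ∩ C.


A ∩ B = {15, 27}
(A ∩ B) ∩ C = {27}

A ∩ B ∩ C = {27}


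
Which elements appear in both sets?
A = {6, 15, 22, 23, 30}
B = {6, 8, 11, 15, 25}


A ∩ B = elements in both A and B
A = {6, 15, 22, 23, 30}
B = {6, 8, 11, 15, 25}
A ∩ B = {6, 15}

A ∩ B = {6, 15}


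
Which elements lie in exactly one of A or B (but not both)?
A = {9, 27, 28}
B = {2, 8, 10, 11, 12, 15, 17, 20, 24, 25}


A △ B = (A \ B) ∪ (B \ A) = elements in exactly one of A or B
A \ B = {9, 27, 28}
B \ A = {2, 8, 10, 11, 12, 15, 17, 20, 24, 25}
A △ B = {2, 8, 9, 10, 11, 12, 15, 17, 20, 24, 25, 27, 28}

A △ B = {2, 8, 9, 10, 11, 12, 15, 17, 20, 24, 25, 27, 28}


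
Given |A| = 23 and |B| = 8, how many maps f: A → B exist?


Each of |A| = 23 inputs maps to any of |B| = 8 outputs.
# functions = |B|^|A| = 8^23
= 590295810358705651712

Number of functions = 590295810358705651712


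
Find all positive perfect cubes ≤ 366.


Checking each candidate:
Condition: positive perfect cubes ≤ 366
Result = {1, 8, 27, 64, 125, 216, 343}

{1, 8, 27, 64, 125, 216, 343}


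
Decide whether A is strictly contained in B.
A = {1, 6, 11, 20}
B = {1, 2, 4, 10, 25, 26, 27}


A ⊂ B requires: A ⊆ B AND A ≠ B.
A ⊆ B? No
A ⊄ B, so A is not a proper subset.

No, A is not a proper subset of B


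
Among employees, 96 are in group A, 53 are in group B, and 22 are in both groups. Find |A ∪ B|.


|A ∪ B| = |A| + |B| - |A ∩ B|
= 96 + 53 - 22
= 127

|A ∪ B| = 127


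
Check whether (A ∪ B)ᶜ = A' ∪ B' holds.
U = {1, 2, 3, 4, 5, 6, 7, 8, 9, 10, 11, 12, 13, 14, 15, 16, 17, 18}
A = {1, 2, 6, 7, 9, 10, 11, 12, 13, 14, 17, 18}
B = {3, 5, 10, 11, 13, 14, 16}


LHS: A ∪ B = {1, 2, 3, 5, 6, 7, 9, 10, 11, 12, 13, 14, 16, 17, 18}
(A ∪ B)' = U \ (A ∪ B) = {4, 8, 15}
A' = {3, 4, 5, 8, 15, 16}, B' = {1, 2, 4, 6, 7, 8, 9, 12, 15, 17, 18}
Claimed RHS: A' ∪ B' = {1, 2, 3, 4, 5, 6, 7, 8, 9, 12, 15, 16, 17, 18}
Identity is INVALID: LHS = {4, 8, 15} but the RHS claimed here equals {1, 2, 3, 4, 5, 6, 7, 8, 9, 12, 15, 16, 17, 18}. The correct form is (A ∪ B)' = A' ∩ B'.

Identity is invalid: (A ∪ B)' = {4, 8, 15} but A' ∪ B' = {1, 2, 3, 4, 5, 6, 7, 8, 9, 12, 15, 16, 17, 18}. The correct De Morgan law is (A ∪ B)' = A' ∩ B'.


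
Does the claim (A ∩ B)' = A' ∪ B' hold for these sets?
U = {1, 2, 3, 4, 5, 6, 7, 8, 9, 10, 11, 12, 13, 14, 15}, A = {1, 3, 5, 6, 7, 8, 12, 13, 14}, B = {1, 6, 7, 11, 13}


LHS: A ∩ B = {1, 6, 7, 13}
(A ∩ B)' = U \ (A ∩ B) = {2, 3, 4, 5, 8, 9, 10, 11, 12, 14, 15}
A' = {2, 4, 9, 10, 11, 15}, B' = {2, 3, 4, 5, 8, 9, 10, 12, 14, 15}
Claimed RHS: A' ∪ B' = {2, 3, 4, 5, 8, 9, 10, 11, 12, 14, 15}
Identity is VALID: LHS = RHS = {2, 3, 4, 5, 8, 9, 10, 11, 12, 14, 15} ✓

Identity is valid. (A ∩ B)' = A' ∪ B' = {2, 3, 4, 5, 8, 9, 10, 11, 12, 14, 15}


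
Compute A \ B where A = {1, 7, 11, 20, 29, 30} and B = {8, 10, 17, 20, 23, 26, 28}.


A \ B = elements in A but not in B
A = {1, 7, 11, 20, 29, 30}
B = {8, 10, 17, 20, 23, 26, 28}
Remove from A any elements in B
A \ B = {1, 7, 11, 29, 30}

A \ B = {1, 7, 11, 29, 30}


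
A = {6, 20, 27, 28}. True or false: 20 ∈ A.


A = {6, 20, 27, 28}
Checking if 20 is in A
20 is in A → True

20 ∈ A


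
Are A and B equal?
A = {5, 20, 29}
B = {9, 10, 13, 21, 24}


Two sets are equal iff they have exactly the same elements.
A = {5, 20, 29}
B = {9, 10, 13, 21, 24}
Differences: {5, 9, 10, 13, 20, 21, 24, 29}
A ≠ B

No, A ≠ B


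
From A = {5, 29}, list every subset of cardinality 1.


|A| = 2, so A has C(2,1) = 2 subsets of size 1.
Enumerate by choosing 1 elements from A at a time:
{5}, {29}

1-element subsets (2 total): {5}, {29}


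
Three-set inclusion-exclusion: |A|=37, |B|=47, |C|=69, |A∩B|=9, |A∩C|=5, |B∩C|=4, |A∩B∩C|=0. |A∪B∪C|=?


|A∪B∪C| = |A|+|B|+|C| - |A∩B|-|A∩C|-|B∩C| + |A∩B∩C|
= 37+47+69 - 9-5-4 + 0
= 153 - 18 + 0
= 135

|A ∪ B ∪ C| = 135


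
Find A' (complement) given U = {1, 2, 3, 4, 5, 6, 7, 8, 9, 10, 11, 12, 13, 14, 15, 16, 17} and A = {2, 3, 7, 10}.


Aᶜ = U \ A = elements in U but not in A
U = {1, 2, 3, 4, 5, 6, 7, 8, 9, 10, 11, 12, 13, 14, 15, 16, 17}
A = {2, 3, 7, 10}
Aᶜ = {1, 4, 5, 6, 8, 9, 11, 12, 13, 14, 15, 16, 17}

Aᶜ = {1, 4, 5, 6, 8, 9, 11, 12, 13, 14, 15, 16, 17}


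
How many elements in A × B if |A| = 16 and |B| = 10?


|A × B| = |A| × |B|
= 16 × 10
= 160

|A × B| = 160


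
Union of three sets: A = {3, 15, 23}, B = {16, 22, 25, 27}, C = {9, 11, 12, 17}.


A ∪ B = {3, 15, 16, 22, 23, 25, 27}
(A ∪ B) ∪ C = {3, 9, 11, 12, 15, 16, 17, 22, 23, 25, 27}

A ∪ B ∪ C = {3, 9, 11, 12, 15, 16, 17, 22, 23, 25, 27}


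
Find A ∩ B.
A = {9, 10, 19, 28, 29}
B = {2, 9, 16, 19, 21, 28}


A ∩ B = elements in both A and B
A = {9, 10, 19, 28, 29}
B = {2, 9, 16, 19, 21, 28}
A ∩ B = {9, 19, 28}

A ∩ B = {9, 19, 28}


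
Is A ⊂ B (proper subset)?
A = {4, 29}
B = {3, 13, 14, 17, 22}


A ⊂ B requires: A ⊆ B AND A ≠ B.
A ⊆ B? No
A ⊄ B, so A is not a proper subset.

No, A is not a proper subset of B


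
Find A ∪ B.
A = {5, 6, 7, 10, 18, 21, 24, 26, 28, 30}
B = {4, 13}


A ∪ B = all elements in A or B (or both)
A = {5, 6, 7, 10, 18, 21, 24, 26, 28, 30}
B = {4, 13}
A ∪ B = {4, 5, 6, 7, 10, 13, 18, 21, 24, 26, 28, 30}

A ∪ B = {4, 5, 6, 7, 10, 13, 18, 21, 24, 26, 28, 30}


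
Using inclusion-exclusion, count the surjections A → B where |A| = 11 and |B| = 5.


n = |A| = 11, k = |B| = 5. Surjections via inclusion-exclusion:
S(n,k) = Σ(-1)^i × C(k,i) × (k-i)^n, i=0 to k
i=0: (-1)^0×C(5,0)×5^11 = 48828125
i=1: (-1)^1×C(5,1)×4^11 = -20971520
i=2: (-1)^2×C(5,2)×3^11 = 1771470
i=3: (-1)^3×C(5,3)×2^11 = -20480
i=4: (-1)^4×C(5,4)×1^11 = 5
i=5: (-1)^5×C(5,5)×0^11 = 0
Total = 29607600

Number of surjections = 29607600


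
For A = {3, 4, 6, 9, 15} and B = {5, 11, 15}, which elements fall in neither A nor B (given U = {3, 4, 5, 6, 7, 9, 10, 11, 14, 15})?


A = {3, 4, 6, 9, 15}
B = {5, 11, 15}
Region: in neither A nor B (given U = {3, 4, 5, 6, 7, 9, 10, 11, 14, 15})
Elements: {7, 10, 14}

Elements in neither A nor B (given U = {3, 4, 5, 6, 7, 9, 10, 11, 14, 15}): {7, 10, 14}


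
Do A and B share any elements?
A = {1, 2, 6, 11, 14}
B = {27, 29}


Disjoint means A ∩ B = ∅.
A ∩ B = ∅
A ∩ B = ∅, so A and B are disjoint.

No — A and B share no elements (A ∩ B = ∅), so they are disjoint


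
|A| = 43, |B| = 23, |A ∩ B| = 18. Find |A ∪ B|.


|A ∪ B| = |A| + |B| - |A ∩ B|
= 43 + 23 - 18
= 48

|A ∪ B| = 48


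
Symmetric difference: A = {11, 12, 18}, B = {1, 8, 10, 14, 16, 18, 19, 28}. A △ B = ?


A △ B = (A \ B) ∪ (B \ A) = elements in exactly one of A or B
A \ B = {11, 12}
B \ A = {1, 8, 10, 14, 16, 19, 28}
A △ B = {1, 8, 10, 11, 12, 14, 16, 19, 28}

A △ B = {1, 8, 10, 11, 12, 14, 16, 19, 28}


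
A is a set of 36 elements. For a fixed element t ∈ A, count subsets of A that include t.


Subsets of A containing t correspond to subsets of A \ {t}, which has 35 elements.
Count = 2^(n-1) = 2^35
= 34359738368

Number of subsets containing t = 34359738368


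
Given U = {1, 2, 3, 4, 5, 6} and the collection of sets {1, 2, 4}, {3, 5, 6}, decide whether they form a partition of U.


A partition requires: (1) non-empty parts, (2) pairwise disjoint, (3) union = U
Parts: {1, 2, 4}, {3, 5, 6}
Union of parts: {1, 2, 3, 4, 5, 6}
U = {1, 2, 3, 4, 5, 6}
All non-empty? True
Pairwise disjoint? True
Covers U? True

Yes, valid partition


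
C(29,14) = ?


C(n,k) = n! / (k!(n-k)!)
C(29,14) = 29! / (14!15!)
= 77558760

C(29,14) = 77558760


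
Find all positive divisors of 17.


Checking each candidate:
Condition: positive divisors of 17
Result = {1, 17}

{1, 17}


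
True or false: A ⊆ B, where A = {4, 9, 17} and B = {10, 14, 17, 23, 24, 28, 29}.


A ⊆ B means every element of A is in B.
Elements in A not in B: {4, 9}
So A ⊄ B.

No, A ⊄ B


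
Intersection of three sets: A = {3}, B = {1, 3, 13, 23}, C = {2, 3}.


A ∩ B = {3}
(A ∩ B) ∩ C = {3}

A ∩ B ∩ C = {3}


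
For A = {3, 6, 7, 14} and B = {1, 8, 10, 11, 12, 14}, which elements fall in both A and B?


A = {3, 6, 7, 14}
B = {1, 8, 10, 11, 12, 14}
Region: in both A and B
Elements: {14}

Elements in both A and B: {14}


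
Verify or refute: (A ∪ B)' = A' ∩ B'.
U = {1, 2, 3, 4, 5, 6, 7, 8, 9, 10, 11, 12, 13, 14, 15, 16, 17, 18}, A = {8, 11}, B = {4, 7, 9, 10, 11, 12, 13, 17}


LHS: A ∪ B = {4, 7, 8, 9, 10, 11, 12, 13, 17}
(A ∪ B)' = U \ (A ∪ B) = {1, 2, 3, 5, 6, 14, 15, 16, 18}
A' = {1, 2, 3, 4, 5, 6, 7, 9, 10, 12, 13, 14, 15, 16, 17, 18}, B' = {1, 2, 3, 5, 6, 8, 14, 15, 16, 18}
Claimed RHS: A' ∩ B' = {1, 2, 3, 5, 6, 14, 15, 16, 18}
Identity is VALID: LHS = RHS = {1, 2, 3, 5, 6, 14, 15, 16, 18} ✓

Identity is valid. (A ∪ B)' = A' ∩ B' = {1, 2, 3, 5, 6, 14, 15, 16, 18}


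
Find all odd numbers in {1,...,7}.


Checking each candidate:
Condition: odd numbers in {1,...,7}
Result = {1, 3, 5, 7}

{1, 3, 5, 7}


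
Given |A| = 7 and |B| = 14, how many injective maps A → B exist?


An injection sends each of |A| = 7 inputs to a distinct output in B.
# injections = |B|·(|B|-1)·…·(|B|-|A|+1) = 14! / (14 - 7)!
= 14 × 13 × 12 × 11 × 10 × 9 × 8
= 17297280

Number of injections = 17297280


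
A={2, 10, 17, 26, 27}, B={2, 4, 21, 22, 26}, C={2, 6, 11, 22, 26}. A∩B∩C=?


A ∩ B = {2, 26}
(A ∩ B) ∩ C = {2, 26}

A ∩ B ∩ C = {2, 26}


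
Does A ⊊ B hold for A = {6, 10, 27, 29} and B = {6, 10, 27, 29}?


A ⊂ B requires: A ⊆ B AND A ≠ B.
A ⊆ B? Yes
A = B? Yes
A = B, so A is not a PROPER subset.

No, A is not a proper subset of B


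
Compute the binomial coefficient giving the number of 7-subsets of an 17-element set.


C(n,k) = n! / (k!(n-k)!)
C(17,7) = 17! / (7!10!)
= 19448

C(17,7) = 19448


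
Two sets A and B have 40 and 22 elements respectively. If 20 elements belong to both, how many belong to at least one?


|A ∪ B| = |A| + |B| - |A ∩ B|
= 40 + 22 - 20
= 42

|A ∪ B| = 42


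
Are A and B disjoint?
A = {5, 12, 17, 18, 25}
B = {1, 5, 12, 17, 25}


Disjoint means A ∩ B = ∅.
A ∩ B = {5, 12, 17, 25}
A ∩ B ≠ ∅, so A and B are NOT disjoint.

No, A and B are not disjoint (A ∩ B = {5, 12, 17, 25})


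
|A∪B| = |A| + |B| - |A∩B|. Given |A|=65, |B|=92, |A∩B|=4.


|A ∪ B| = |A| + |B| - |A ∩ B|
= 65 + 92 - 4
= 153

|A ∪ B| = 153


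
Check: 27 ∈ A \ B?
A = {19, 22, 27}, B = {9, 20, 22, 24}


A = {19, 22, 27}, B = {9, 20, 22, 24}
A \ B = elements in A but not in B
A \ B = {19, 27}
Checking if 27 ∈ A \ B
27 is in A \ B → True

27 ∈ A \ B


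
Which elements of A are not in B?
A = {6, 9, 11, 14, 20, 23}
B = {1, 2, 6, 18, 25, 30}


A \ B = elements in A but not in B
A = {6, 9, 11, 14, 20, 23}
B = {1, 2, 6, 18, 25, 30}
Remove from A any elements in B
A \ B = {9, 11, 14, 20, 23}

A \ B = {9, 11, 14, 20, 23}


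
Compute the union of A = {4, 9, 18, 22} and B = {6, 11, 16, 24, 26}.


A ∪ B = all elements in A or B (or both)
A = {4, 9, 18, 22}
B = {6, 11, 16, 24, 26}
A ∪ B = {4, 6, 9, 11, 16, 18, 22, 24, 26}

A ∪ B = {4, 6, 9, 11, 16, 18, 22, 24, 26}


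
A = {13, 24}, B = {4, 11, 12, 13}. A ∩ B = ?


A ∩ B = elements in both A and B
A = {13, 24}
B = {4, 11, 12, 13}
A ∩ B = {13}

A ∩ B = {13}


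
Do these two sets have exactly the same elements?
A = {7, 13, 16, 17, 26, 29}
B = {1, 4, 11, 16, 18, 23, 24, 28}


Two sets are equal iff they have exactly the same elements.
A = {7, 13, 16, 17, 26, 29}
B = {1, 4, 11, 16, 18, 23, 24, 28}
Differences: {1, 4, 7, 11, 13, 17, 18, 23, 24, 26, 28, 29}
A ≠ B

No, A ≠ B


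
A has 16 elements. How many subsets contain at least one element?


Total subsets = 2^n = 2^16 = 65536
Non-empty subsets exclude the empty set: 2^n - 1
= 65536 - 1
= 65535

Number of non-empty subsets = 65535


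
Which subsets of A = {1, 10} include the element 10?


A subset of A contains 10 iff the remaining 1 elements form any subset of A \ {10}.
Count: 2^(n-1) = 2^1 = 2
Subsets containing 10: {10}, {1, 10}

Subsets containing 10 (2 total): {10}, {1, 10}


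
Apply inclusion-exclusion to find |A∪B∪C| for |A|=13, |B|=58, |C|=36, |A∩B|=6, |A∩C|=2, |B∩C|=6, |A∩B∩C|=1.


|A∪B∪C| = |A|+|B|+|C| - |A∩B|-|A∩C|-|B∩C| + |A∩B∩C|
= 13+58+36 - 6-2-6 + 1
= 107 - 14 + 1
= 94

|A ∪ B ∪ C| = 94
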